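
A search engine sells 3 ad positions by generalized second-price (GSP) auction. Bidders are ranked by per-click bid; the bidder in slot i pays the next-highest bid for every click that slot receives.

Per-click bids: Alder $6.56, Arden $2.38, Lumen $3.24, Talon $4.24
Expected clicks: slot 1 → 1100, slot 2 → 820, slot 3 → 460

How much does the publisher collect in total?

Per-click bids in order: $6.56 (Alder) > $4.24 (Talon) > $3.24 (Lumen) > $2.38 (Arden)
Slot 1: Alder pays $4.24 × 1100 = $4664.00
Slot 2: Talon pays $3.24 × 820 = $2656.80
Slot 3: Lumen pays $2.38 × 460 = $1094.80
Total = $8415.60

Total revenue: $8415.60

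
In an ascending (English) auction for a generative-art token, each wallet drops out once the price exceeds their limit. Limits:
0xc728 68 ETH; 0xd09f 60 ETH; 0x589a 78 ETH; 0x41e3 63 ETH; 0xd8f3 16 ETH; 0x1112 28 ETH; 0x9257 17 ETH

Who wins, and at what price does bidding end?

Open ascending-bid auction: the price rises until one bidder remains; the winner pays the price at which the last rival dropped out.
Limits ranked: 78 (0x589a) > 68 (0xc728) > 63 (0x41e3) > 60 (0xd09f) > 28 (0x1112) > 17 (0x9257) > …
0xc728 is the last rival to drop out, at 68 ETH; 0x589a remains and wins at that price.

0x589a wins at 68 ETH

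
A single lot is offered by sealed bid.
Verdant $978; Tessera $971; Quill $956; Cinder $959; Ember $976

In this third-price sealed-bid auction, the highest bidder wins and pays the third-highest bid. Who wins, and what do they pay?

Verdant pays $971

Bids ranked: 978 (Verdant) > 976 (Ember) > 971 (Tessera) > 959 (Cinder) > 956 (Quill)
Verdant is highest; pays the third-highest bid, $971.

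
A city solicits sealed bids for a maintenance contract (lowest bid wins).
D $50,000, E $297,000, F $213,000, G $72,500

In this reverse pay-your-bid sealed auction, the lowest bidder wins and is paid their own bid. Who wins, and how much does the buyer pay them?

Rule: the lowest bidder wins and is paid their own bid.
Bids ranked: 50,000 (D) < 72,500 (G) < 213,000 (F) < 297,000 (E)
First-price: D is paid what they bid, $50,000.

D is paid $50,000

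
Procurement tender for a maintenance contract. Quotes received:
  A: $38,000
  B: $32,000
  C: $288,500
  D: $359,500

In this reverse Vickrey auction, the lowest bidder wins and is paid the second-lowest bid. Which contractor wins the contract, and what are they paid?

Rule: the lowest bidder wins and is paid the second-lowest bid.
Bids ranked: 32,000 (B) < 38,000 (A) < 288,500 (C) < 359,500 (D)
B wins with the lowest bid; price is set by the runner-up at $38,000.

B is paid $38,000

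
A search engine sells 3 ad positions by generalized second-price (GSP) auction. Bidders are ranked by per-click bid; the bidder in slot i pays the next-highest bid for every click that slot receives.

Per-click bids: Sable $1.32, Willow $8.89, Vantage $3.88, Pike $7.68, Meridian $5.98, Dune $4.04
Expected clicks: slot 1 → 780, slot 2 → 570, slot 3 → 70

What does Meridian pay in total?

Sorting advertisers: $8.89 (Willow) > $7.68 (Pike) > $5.98 (Meridian) > $4.04 (Dune) > …
Meridian holds slot 3 → pays next bid $4.04 × 70 clicks = $282.80.

Meridian pays $282.80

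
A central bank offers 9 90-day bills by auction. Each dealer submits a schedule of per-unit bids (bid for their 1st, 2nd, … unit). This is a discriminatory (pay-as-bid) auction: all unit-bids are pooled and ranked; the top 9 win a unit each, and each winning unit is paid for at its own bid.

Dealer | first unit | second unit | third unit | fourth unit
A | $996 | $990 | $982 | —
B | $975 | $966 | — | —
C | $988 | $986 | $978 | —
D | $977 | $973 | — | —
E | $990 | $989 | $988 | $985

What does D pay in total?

D pays $0

Pooled unit-bids ranked (top 9): 996 (A-1), 990 (A-2), 990 (E-1), 989 (E-2), 988 (C-1), 988 (E-3), 986 (C-2), 985 (E-4), 982 (A-3)
Next rejected bid: $978 (not a price — pay-as-bid).
D wins no units.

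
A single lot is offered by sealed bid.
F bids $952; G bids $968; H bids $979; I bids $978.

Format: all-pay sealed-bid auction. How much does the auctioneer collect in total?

Bids ranked: 979 (H) > 978 (I) > 968 (G) > 952 (F)
Every bidder forfeits their bid regardless of winning.
Revenue = 952 + 968 + 979 + 978 = $3,877.

Total revenue: $3,877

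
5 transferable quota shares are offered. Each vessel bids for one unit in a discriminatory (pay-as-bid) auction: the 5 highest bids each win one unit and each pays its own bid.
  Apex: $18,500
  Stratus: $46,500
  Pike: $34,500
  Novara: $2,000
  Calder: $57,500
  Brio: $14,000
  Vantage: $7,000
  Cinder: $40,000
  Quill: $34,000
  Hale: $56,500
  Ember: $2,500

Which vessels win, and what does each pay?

Ordering the bids: 57,500 (Calder), 56,500 (Hale), 46,500 (Stratus), 40,000 (Cinder), 34,500 (Pike), 34,000 (Quill), 18,500 (Apex), …
The 5 highest are Calder, Hale, Stratus, Cinder, Pike.
Each winner pays its own bid: Calder $57,500, Hale $56,500, Stratus $46,500, Cinder $40,000, Pike $34,500.

Calder $57,500, Hale $56,500, Stratus $46,500, Cinder $40,000, Pike $34,500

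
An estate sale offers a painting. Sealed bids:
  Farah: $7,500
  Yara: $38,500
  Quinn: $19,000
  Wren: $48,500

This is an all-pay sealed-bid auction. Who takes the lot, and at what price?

Rule: the highest bidder wins the item, but every bidder pays their own bid.
Bids ranked: 48,500 (Wren) > 38,500 (Yara) > 19,000 (Quinn) > 7,500 (Farah)
Wren is highest and takes the item; every bidder forfeits their bid.

Wren pays $48,500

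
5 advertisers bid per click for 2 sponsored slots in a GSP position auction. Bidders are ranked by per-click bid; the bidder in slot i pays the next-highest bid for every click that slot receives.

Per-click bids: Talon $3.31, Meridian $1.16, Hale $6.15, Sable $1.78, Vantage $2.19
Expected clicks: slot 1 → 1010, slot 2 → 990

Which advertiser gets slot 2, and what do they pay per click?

Sorting advertisers: $6.15 (Hale) > $3.31 (Talon) > $2.19 (Vantage) > …
Slot 2 goes to the second-ranked bidder, Talon, who pays the next bid down: $2.19/click.

Talon; $2.19 per click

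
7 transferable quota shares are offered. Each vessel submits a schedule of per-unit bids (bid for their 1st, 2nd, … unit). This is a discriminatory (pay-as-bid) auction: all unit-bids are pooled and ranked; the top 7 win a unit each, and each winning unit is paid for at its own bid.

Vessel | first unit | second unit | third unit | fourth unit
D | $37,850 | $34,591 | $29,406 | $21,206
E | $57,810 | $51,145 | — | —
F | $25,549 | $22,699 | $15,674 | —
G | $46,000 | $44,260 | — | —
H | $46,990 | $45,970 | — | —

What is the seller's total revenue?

All unit-bids, highest first — top 7: 57,810 (E-1), 51,145 (E-2), 46,990 (H-1), 46,000 (G-1), 45,970 (H-2), 44,260 (G-2), 37,850 (D-1)
Next rejected bid: $34,591 (not a price — pay-as-bid).
Each winning unit pays its own bid.
Revenue = 57,810 + 51,145 + 46,990 + 46,000 + 45,970 + 44,260 + 37,850 = $330,025.

Total revenue: $330,025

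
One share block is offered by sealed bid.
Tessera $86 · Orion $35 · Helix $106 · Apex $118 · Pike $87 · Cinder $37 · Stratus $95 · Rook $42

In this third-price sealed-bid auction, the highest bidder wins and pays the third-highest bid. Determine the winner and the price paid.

Apex pays $95

Bids ranked: 118 (Apex) > 106 (Helix) > 95 (Stratus) > 87 (Pike) > 86 (Tessera) > 42 (Rook) > …
Apex is highest; pays the third-highest bid, $95.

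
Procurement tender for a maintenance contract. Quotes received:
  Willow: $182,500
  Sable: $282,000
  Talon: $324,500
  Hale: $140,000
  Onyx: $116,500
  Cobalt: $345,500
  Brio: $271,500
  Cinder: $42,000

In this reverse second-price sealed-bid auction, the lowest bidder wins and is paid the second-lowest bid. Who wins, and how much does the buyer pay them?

Cinder is paid $116,500

Bids in order: 42,000 (Cinder) < 116,500 (Onyx) < 140,000 (Hale) < 182,500 (Willow) < 271,500 (Brio) < 282,000 (Sable) < …
Cinder wins with the lowest bid; price is set by the runner-up at $116,500.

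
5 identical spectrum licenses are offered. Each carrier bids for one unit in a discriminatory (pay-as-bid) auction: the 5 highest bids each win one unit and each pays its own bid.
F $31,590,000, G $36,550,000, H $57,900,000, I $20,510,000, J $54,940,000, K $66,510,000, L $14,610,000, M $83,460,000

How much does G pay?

Ordering the bids: 83,460,000 (M), 66,510,000 (K), 57,900,000 (H), 54,940,000 (J), 36,550,000 (G), 31,590,000 (F), 20,510,000 (I), …
Top 5: M, K, H, J, G.
G wins → own bid $36,550,000.

G pays $36,550,000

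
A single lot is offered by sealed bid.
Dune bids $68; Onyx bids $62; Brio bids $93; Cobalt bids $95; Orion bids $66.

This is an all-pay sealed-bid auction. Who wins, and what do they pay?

All-pay sealed-bid auction: the highest bidder wins the item, but every bidder pays their own bid.
Sorting bids: 95 (Cobalt) > 93 (Brio) > 68 (Dune) > 66 (Orion) > 62 (Onyx)
Cobalt is highest and takes the item; every bidder forfeits their bid.

Cobalt pays $95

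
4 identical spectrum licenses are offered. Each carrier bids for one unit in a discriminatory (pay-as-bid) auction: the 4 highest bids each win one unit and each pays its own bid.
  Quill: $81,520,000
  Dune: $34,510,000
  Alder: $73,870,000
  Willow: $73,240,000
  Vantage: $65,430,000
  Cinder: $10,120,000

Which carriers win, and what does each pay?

Quill $81,520,000, Alder $73,870,000, Willow $73,240,000, Vantage $65,430,000

Ordering the bids: 81,520,000 (Quill), 73,870,000 (Alder), 73,240,000 (Willow), 65,430,000 (Vantage), 34,510,000 (Dune), 10,120,000 (Cinder)
The 4 highest are Quill, Alder, Willow, Vantage.
Each winner pays its own bid: Quill $81,520,000, Alder $73,870,000, Willow $73,240,000, Vantage $65,430,000.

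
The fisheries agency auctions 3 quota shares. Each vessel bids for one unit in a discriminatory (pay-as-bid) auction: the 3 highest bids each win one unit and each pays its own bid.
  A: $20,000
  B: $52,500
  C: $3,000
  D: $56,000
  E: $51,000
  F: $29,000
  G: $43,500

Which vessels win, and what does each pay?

Sorting: 56,000 (D), 52,500 (B), 51,000 (E), 43,500 (G), 29,000 (F), …
The 3 highest are D, B, E.
Each winner pays its own bid: D $56,000, B $52,500, E $51,000.

D $56,000, B $52,500, E $51,000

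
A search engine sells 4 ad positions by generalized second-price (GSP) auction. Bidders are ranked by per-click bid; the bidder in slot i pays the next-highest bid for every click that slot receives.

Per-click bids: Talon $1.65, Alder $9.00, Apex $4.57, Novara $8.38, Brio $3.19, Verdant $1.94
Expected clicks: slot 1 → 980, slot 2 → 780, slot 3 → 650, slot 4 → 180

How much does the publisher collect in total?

Ranked by bid: $9.00 (Alder) > $8.38 (Novara) > $4.57 (Apex) > $3.19 (Brio) > $1.94 (Verdant) > …
Slot 1: Alder pays $8.38 × 980 = $8212.40
Slot 2: Novara pays $4.57 × 780 = $3564.60
Slot 3: Apex pays $3.19 × 650 = $2073.50
Slot 4: Brio pays $1.94 × 180 = $349.20
Total = $14199.70

Total revenue: $14199.70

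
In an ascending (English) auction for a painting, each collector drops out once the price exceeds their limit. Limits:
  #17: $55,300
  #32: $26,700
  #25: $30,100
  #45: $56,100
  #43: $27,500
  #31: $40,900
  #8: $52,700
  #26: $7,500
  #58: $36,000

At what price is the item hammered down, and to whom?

#45 wins at $55,300

Rule: the price rises until one bidder remains; the winner pays the price at which the last rival dropped out.
Limits ranked: 56,100 (#45) > 55,300 (#17) > 52,700 (#8) > 40,900 (#31) > 36,000 (#58) > 30,100 (#25) > …
Bidding ends when #17 exits at $55,300; #45 takes it.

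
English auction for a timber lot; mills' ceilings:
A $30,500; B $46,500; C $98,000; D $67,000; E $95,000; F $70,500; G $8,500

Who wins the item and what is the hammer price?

C wins at $95,000

Open ascending-bid auction: the price rises until one bidder remains; the winner pays the price at which the last rival dropped out.
Limits in order: 98,000 (C) > 95,000 (E) > 70,500 (F) > 67,000 (D) > 46,500 (B) > 30,500 (A) > …
Once the price passes $95,000, only C is left; the hammer falls at E's limit of $95,000.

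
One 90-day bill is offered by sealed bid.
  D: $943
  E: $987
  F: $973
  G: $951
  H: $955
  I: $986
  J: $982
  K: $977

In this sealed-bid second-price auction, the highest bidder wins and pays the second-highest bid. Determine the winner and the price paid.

E pays $986

Sealed-bid second-price auction: the highest bidder wins and pays the second-highest bid.
Sorting bids: 987 (E) > 986 (I) > 982 (J) > 977 (K) > 973 (F) > 955 (H) > …
E wins with the highest bid; price is set by the runner-up at $986.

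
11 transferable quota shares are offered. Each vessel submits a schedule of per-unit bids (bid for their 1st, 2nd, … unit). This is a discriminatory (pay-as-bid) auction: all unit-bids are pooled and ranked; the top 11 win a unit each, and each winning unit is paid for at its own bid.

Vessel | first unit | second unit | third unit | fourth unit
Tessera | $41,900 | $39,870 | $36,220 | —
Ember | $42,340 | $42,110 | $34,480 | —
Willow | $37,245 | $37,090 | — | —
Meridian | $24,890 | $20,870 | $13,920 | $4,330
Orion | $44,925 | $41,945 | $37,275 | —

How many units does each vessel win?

Ember 3, Orion 3, Tessera 3, Willow 2

Pooled unit-bids ranked (top 11): 44,925 (Orion-1), 42,340 (Ember-1), 42,110 (Ember-2), 41,945 (Orion-2), 41,900 (Tessera-1), 39,870 (Tessera-2), 37,275 (Orion-3), 37,245 (Willow-1), 37,090 (Willow-2), 36,220 (Tessera-3), 34,480 (Ember-3)
Next rejected bid: $24,890 (not a price — pay-as-bid).
Allocation: Ember 3, Orion 3, Tessera 3, Willow 2.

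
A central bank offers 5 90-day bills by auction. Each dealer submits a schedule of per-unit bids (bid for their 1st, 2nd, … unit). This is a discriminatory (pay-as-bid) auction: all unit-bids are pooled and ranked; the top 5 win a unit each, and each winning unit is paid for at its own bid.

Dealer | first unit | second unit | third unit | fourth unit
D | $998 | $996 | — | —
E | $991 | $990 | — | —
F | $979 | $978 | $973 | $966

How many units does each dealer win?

Pooled unit-bids ranked (top 5): 998 (D-1), 996 (D-2), 991 (E-1), 990 (E-2), 979 (F-1)
Next rejected bid: $978 (not a price — pay-as-bid).
Allocation: D 2, E 2, F 1.

D 2, E 2, F 1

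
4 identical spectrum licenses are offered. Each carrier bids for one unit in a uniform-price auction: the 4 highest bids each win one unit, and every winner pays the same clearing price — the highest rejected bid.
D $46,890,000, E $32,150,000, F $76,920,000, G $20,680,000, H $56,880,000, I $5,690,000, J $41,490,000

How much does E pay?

Ordering the bids: 76,920,000 (F), 56,880,000 (H), 46,890,000 (D), 41,490,000 (J), 32,150,000 (E), 20,680,000 (G), …
Winners (4 units): F, H, D, J.
Highest unsuccessful bid: $32,150,000 → clearing price.
E does not win → pays $0.

E pays $0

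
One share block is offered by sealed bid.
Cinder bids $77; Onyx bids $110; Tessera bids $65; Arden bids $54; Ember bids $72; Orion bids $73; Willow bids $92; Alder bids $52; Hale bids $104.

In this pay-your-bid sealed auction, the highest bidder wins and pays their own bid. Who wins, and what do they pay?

Bids ranked: 110 (Onyx) > 104 (Hale) > 92 (Willow) > 77 (Cinder) > 73 (Orion) > 72 (Ember) > …
Onyx is highest → pays own bid, $110.

Onyx pays $110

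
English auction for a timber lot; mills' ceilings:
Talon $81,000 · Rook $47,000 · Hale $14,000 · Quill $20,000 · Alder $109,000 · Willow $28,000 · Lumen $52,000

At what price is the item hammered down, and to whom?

Rule: the price rises until one bidder remains; the winner pays the price at which the last rival dropped out.
Sorting limits: 109,000 (Alder) > 81,000 (Talon) > 52,000 (Lumen) > 47,000 (Rook) > 28,000 (Willow) > 20,000 (Quill) > …
Talon is the last rival to drop out, at $81,000; Alder remains and wins at that price.

Alder wins at $81,000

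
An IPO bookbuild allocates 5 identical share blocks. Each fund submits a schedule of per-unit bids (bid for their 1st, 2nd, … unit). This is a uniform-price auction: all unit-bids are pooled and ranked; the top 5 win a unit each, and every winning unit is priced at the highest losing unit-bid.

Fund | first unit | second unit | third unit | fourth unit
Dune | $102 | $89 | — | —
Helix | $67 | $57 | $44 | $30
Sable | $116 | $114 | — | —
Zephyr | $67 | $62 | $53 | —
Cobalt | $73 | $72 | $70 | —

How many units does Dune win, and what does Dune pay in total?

All unit-bids, highest first — top 5: 116 (Sable-1), 114 (Sable-2), 102 (Dune-1), 89 (Dune-2), 73 (Cobalt-1)
First bid not allocated: $72.
Dune wins 2 unit(s) at $72 each.

Dune: 2 units, pays $144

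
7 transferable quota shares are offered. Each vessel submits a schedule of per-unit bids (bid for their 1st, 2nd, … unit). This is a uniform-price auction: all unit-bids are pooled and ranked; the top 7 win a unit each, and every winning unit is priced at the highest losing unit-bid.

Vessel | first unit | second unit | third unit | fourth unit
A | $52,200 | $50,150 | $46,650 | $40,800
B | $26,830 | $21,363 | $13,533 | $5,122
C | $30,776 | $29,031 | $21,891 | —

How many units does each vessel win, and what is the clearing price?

A 4, B 1, C 2; clearing price $21,891

All unit-bids, highest first — top 7: 52,200 (A-1), 50,150 (A-2), 46,650 (A-3), 40,800 (A-4), 30,776 (C-1), 29,031 (C-2), 26,830 (B-1)
Highest rejected unit-bid = $21,891.
Allocation: A 4, B 1, C 2.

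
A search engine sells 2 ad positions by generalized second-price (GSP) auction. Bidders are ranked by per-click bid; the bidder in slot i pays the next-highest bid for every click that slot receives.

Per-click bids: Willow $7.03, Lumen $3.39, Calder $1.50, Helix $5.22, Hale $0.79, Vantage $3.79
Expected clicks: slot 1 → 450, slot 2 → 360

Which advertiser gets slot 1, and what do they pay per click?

Willow; $5.22 per click

Sorting advertisers: $7.03 (Willow) > $5.22 (Helix) > $3.79 (Vantage) > …
Slot 1 goes to the first-ranked bidder, Willow, who pays the next bid down: $5.22/click.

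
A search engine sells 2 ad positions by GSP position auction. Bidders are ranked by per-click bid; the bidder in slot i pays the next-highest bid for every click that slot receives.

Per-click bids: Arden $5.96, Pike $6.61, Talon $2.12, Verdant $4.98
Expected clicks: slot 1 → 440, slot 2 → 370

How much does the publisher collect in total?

Sorting advertisers: $6.61 (Pike) > $5.96 (Arden) > $4.98 (Verdant) > …
Slot 1: Pike pays $5.96 × 440 = $2622.40
Slot 2: Arden pays $4.98 × 370 = $1842.60
Total = $4465.00

Total revenue: $4465.00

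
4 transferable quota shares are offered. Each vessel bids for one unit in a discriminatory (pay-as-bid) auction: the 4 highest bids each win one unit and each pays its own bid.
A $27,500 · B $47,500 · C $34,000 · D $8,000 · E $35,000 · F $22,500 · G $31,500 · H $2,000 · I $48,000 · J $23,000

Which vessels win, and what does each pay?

I $48,000, B $47,500, E $35,000, C $34,000

Bids ranked high→low: 48,000 (I), 47,500 (B), 35,000 (E), 34,000 (C), 31,500 (G), 27,500 (A), …
Winners (4 units): I, B, E, C.
Each winner pays its own bid: I $48,000, B $47,500, E $35,000, C $34,000.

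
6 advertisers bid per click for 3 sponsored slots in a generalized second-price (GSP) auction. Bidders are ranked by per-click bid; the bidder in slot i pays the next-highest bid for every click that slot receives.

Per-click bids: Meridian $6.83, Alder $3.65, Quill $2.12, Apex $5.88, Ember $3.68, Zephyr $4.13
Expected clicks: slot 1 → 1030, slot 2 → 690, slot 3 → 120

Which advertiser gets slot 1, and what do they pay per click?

Meridian; $5.88 per click

Ranked by bid: $6.83 (Meridian) > $5.88 (Apex) > $4.13 (Zephyr) > $3.68 (Ember) > …
Slot 1 goes to the first-ranked bidder, Meridian, who pays the next bid down: $5.88/click.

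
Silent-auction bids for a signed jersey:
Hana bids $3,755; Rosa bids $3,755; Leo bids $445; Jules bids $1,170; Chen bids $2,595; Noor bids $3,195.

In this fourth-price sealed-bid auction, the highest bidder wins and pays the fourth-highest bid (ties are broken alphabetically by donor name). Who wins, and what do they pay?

Sorting bids: 3,755 (Hana) > 3,755 (Rosa) > 3,195 (Noor) > 2,595 (Chen) > 1,170 (Jules) > 445 (Leo)
Hana and Rosa tie at $3,755; tie-break gives it to Hana.
Hana is highest; pays the fourth-highest bid, $2,595.

Hana pays $2,595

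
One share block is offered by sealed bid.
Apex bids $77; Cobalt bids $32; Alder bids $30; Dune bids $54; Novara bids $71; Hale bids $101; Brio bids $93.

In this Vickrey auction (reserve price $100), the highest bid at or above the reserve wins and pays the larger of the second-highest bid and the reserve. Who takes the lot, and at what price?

Bids ranked: 101 (Hale) > 93 (Brio) > 77 (Apex) > 71 (Novara) > 54 (Dune) > 32 (Cobalt) > …
Highest eligible bid: Hale at $101.
Second-highest bid $93 is below the reserve $100, so the reserve binds → payment $100.

Hale pays $100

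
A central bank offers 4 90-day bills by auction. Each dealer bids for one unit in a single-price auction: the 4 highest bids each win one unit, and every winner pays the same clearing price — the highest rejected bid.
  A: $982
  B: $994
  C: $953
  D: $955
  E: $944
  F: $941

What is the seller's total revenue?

Total revenue: $3,776

Bids ranked high→low: 994 (B), 982 (A), 955 (D), 953 (C), 944 (E), 941 (F)
The 4 highest are B, A, D, C.
First losing bid is E's $944, which sets the uniform price.
Total revenue = 4 × $944 = $3,776.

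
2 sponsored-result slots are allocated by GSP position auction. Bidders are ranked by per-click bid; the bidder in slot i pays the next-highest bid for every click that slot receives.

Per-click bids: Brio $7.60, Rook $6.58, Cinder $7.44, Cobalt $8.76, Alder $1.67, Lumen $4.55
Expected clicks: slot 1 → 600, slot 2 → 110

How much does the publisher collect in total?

Ranked by bid: $8.76 (Cobalt) > $7.60 (Brio) > $7.44 (Cinder) > …
Slot 1: Cobalt pays $7.60 × 600 = $4560.00
Slot 2: Brio pays $7.44 × 110 = $818.40
Total = $5378.40

Total revenue: $5378.40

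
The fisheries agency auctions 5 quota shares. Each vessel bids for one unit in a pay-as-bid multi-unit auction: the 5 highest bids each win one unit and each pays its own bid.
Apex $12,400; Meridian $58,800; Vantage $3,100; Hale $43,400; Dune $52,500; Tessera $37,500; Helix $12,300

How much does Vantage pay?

Vantage pays $0

Bids ranked high→low: 58,800 (Meridian), 52,500 (Dune), 43,400 (Hale), 37,500 (Tessera), 12,400 (Apex), 12,300 (Helix), 3,100 (Vantage)
Top 5: Meridian, Dune, Hale, Tessera, Apex.
Vantage does not win → $0.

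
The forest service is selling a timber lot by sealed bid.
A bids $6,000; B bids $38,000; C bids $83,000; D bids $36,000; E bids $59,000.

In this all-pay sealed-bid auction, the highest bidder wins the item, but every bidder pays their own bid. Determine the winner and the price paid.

C pays $83,000

Sorting bids: 83,000 (C) > 59,000 (E) > 38,000 (B) > 36,000 (D) > 6,000 (A)
C wins with the top bid; all bids are sunk regardless.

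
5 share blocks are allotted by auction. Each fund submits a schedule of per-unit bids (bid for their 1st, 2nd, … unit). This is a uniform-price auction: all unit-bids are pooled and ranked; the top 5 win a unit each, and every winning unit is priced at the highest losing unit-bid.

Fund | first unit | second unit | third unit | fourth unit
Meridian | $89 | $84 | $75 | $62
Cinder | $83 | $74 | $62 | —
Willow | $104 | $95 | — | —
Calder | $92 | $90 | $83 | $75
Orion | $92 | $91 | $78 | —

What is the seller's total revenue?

Pooled unit-bids ranked (top 5): 104 (Willow-1), 95 (Willow-2), 92 (Calder-1), 92 (Orion-1), 91 (Orion-2)
Highest rejected unit-bid = $90.
Allocation: Calder 1, Orion 2, Willow 2. Every unit priced at $90.
Revenue = 5 × 90 = $450.

Total revenue: $450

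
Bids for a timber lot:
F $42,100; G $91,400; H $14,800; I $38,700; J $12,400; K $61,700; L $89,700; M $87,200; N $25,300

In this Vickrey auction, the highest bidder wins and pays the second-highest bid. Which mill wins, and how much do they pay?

Sorting bids: 91,400 (G) > 89,700 (L) > 87,200 (M) > 61,700 (K) > 42,100 (F) > 38,700 (I) > …
Second-price: G pays L's bid of $89,700.

G pays $89,700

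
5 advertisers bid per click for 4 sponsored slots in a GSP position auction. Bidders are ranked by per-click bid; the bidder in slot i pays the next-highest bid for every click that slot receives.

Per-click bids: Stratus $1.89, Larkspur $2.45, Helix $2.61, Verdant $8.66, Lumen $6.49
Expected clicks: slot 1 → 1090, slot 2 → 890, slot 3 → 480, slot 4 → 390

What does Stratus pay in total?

Stratus pays $0.00

Sorting advertisers: $8.66 (Verdant) > $6.49 (Lumen) > $2.61 (Helix) > $2.45 (Larkspur) > $1.89 (Stratus)
Stratus ranks below slot 4 → no slot, pays nothing.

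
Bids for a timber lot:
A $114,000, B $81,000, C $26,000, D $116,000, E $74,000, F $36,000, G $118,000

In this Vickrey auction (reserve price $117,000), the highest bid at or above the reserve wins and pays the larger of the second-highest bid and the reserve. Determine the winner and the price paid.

Bids in order: 118,000 (G) > 116,000 (D) > 114,000 (A) > 81,000 (B) > 74,000 (E) > 36,000 (F) > …
G has the top bid at or above the reserve ($118,000).
max(second-highest $116,000, reserve $117,000) = $117,000.

G pays $117,000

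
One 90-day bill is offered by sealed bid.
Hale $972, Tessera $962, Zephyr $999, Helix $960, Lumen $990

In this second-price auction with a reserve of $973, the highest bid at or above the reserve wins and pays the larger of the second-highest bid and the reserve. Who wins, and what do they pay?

Zephyr pays $990

Bids in order: 999 (Zephyr) > 990 (Lumen) > 972 (Hale) > 962 (Tessera) > 960 (Helix)
Highest eligible bid: Zephyr at $999.
Second-highest bid $990 exceeds the reserve $973 → payment $990.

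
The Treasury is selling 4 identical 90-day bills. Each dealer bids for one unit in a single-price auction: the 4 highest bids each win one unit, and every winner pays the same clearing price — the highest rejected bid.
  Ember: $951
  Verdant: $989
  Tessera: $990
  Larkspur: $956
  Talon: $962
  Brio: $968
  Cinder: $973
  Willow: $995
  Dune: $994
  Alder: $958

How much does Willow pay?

Willow pays $973

Sorting: 995 (Willow), 994 (Dune), 990 (Tessera), 989 (Verdant), 973 (Cinder), 968 (Brio), …
The 4 highest are Willow, Dune, Tessera, Verdant.
Clearing price = highest rejected bid = $973.
Willow wins → pays $973.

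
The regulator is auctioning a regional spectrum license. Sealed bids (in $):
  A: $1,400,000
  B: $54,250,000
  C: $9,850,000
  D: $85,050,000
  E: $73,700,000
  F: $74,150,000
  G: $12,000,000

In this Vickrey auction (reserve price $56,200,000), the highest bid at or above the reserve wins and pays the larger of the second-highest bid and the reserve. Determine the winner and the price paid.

Bids in order: 85,050,000 (D) > 74,150,000 (F) > 73,700,000 (E) > 54,250,000 (B) > 12,000,000 (G) > 9,850,000 (C) > …
D has the top bid at or above the reserve ($85,050,000).
max(second-highest $74,150,000, reserve $56,200,000) = $74,150,000; the reserve does not bind.

D pays $74,150,000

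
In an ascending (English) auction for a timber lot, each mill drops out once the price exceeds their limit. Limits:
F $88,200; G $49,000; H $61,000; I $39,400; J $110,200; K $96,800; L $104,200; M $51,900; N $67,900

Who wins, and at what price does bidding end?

J wins at $104,200

Limits in order: 110,200 (J) > 104,200 (L) > 96,800 (K) > 88,200 (F) > 67,900 (N) > 61,000 (H) > …
L is the last rival to drop out, at $104,200; J remains and wins at that price.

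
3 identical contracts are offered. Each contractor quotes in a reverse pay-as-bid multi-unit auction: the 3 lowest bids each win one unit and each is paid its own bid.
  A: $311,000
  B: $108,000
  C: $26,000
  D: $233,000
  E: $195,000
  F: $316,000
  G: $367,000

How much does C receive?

Sorting: 26,000 (C), 108,000 (B), 195,000 (E), 233,000 (D), 311,000 (A), …
Lowest 3: C, B, E.
C wins → own bid $26,000.

C is paid $26,000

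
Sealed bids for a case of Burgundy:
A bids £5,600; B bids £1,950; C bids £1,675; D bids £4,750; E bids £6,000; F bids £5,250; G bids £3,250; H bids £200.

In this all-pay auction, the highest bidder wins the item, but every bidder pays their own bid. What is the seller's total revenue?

Total revenue: £28,675

Bids in order: 6,000 (E) > 5,600 (A) > 5,250 (F) > 4,750 (D) > 3,250 (G) > 1,950 (B) > …
E wins with the top bid; all bids are sunk regardless.
Every bidder forfeits their bid regardless of winning.
Revenue = 5,600 + 1,950 + 1,675 + 4,750 + 6,000 + 5,250 + 3,250 + 200 = £28,675.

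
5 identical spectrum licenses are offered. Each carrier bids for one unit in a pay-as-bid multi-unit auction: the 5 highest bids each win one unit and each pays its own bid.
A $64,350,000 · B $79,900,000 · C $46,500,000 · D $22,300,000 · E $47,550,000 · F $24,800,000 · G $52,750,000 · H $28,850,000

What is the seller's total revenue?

Total revenue: $291,050,000

Ordering the bids: 79,900,000 (B), 64,350,000 (A), 52,750,000 (G), 47,550,000 (E), 46,500,000 (C), 28,850,000 (H), 24,800,000 (F), …
The 5 highest are B, A, G, E, C.
Total revenue = 79,900,000 + 64,350,000 + 52,750,000 + 47,550,000 + 46,500,000 = $291,050,000.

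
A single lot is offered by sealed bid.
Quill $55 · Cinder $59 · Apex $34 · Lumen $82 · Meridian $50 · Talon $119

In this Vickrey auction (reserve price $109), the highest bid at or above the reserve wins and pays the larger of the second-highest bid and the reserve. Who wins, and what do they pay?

Talon pays $109

Rule: the highest bid at or above the reserve wins and pays the larger of the second-highest bid and the reserve.
Bids ranked: 119 (Talon) > 82 (Lumen) > 59 (Cinder) > 55 (Quill) > 50 (Meridian) > 34 (Apex)
Highest eligible bid: Talon at $119.
max(second-highest $82, reserve $109) = $109.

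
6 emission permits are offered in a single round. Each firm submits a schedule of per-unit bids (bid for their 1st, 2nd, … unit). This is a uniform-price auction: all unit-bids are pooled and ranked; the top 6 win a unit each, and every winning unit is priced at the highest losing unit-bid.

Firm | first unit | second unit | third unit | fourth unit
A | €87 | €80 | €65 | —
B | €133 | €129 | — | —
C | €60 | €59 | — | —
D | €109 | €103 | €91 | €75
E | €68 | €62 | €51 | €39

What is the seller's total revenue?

Total revenue: €480

All unit-bids, highest first — top 6: 133 (B-1), 129 (B-2), 109 (D-1), 103 (D-2), 91 (D-3), 87 (A-1)
The (k+1)-th unit-bid is €80.
Allocation: A 1, B 2, D 3. Every unit priced at €80.
Revenue = 6 × 80 = €480.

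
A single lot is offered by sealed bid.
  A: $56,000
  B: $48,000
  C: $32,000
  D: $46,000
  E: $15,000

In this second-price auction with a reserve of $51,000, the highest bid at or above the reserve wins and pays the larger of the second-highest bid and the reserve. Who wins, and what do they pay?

Rule: the highest bid at or above the reserve wins and pays the larger of the second-highest bid and the reserve.
Bids in order: 56,000 (A) > 48,000 (B) > 46,000 (D) > 32,000 (C) > 15,000 (E)
Highest eligible bid: A at $56,000.
max(second-highest $48,000, reserve $51,000) = $51,000.

A pays $51,000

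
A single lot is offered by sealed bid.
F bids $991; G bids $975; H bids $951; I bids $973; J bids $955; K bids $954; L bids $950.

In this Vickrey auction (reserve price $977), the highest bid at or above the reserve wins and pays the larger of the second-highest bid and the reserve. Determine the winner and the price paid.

F pays $977

Vickrey auction (reserve price $977): the highest bid at or above the reserve wins and pays the larger of the second-highest bid and the reserve.
Sorting bids: 991 (F) > 975 (G) > 973 (I) > 955 (J) > 954 (K) > 951 (H) > …
F has the top bid at or above the reserve ($991).
max(second-highest $975, reserve $977) = $977.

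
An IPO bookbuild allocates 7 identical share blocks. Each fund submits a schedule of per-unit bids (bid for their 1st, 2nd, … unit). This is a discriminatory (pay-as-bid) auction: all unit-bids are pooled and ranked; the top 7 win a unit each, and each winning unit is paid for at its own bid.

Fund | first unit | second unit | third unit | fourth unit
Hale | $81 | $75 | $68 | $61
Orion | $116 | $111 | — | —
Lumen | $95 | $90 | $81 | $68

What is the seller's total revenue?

All unit-bids, highest first — top 7: 116 (Orion-1), 111 (Orion-2), 95 (Lumen-1), 90 (Lumen-2), 81 (Hale-1), 81 (Lumen-3), 75 (Hale-2)
Next rejected bid: $68 (not a price — pay-as-bid).
Each winning unit pays its own bid.
Revenue = 116 + 111 + 95 + 90 + 81 + 81 + 75 = $649.

Total revenue: $649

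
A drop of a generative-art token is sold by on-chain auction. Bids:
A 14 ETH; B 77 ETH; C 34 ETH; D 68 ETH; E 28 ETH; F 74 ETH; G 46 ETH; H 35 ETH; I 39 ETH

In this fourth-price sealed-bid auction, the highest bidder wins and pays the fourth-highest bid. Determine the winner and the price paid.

B pays 46 ETH

Bids ranked: 77 (B) > 74 (F) > 68 (D) > 46 (G) > 39 (I) > 35 (H) > …
B wins; payment is bid #4 in the ranking = 46 ETH.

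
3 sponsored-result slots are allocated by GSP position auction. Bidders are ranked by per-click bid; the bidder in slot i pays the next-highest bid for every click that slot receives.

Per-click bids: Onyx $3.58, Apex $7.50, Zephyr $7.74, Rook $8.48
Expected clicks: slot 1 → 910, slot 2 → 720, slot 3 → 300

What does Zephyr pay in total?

Per-click bids in order: $8.48 (Rook) > $7.74 (Zephyr) > $7.50 (Apex) > $3.58 (Onyx)
Zephyr holds slot 2 → pays next bid $7.50 × 720 clicks = $5400.00.

Zephyr pays $5400.00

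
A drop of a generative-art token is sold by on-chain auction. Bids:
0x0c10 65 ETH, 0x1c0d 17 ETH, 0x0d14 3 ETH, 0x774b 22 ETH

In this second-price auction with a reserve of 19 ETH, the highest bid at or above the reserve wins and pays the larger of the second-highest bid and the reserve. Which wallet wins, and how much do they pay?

0x0c10 pays 22 ETH

Second-price auction with a reserve of 19 ETH: the highest bid at or above the reserve wins and pays the larger of the second-highest bid and the reserve.
Bids in order: 65 (0x0c10) > 22 (0x774b) > 17 (0x1c0d) > 3 (0x0d14)
Highest eligible bid: 0x0c10 at 65 ETH.
max(second-highest 22 ETH, reserve 19 ETH) = 22 ETH; the reserve does not bind.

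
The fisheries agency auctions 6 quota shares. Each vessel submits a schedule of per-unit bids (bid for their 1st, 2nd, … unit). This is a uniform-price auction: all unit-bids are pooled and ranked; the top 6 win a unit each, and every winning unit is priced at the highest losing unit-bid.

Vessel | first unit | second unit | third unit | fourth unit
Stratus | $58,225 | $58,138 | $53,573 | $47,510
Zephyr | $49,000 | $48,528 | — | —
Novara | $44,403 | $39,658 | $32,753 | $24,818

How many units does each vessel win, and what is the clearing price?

Merging the schedules and taking the best 6: 58,225 (Stratus-1), 58,138 (Stratus-2), 53,573 (Stratus-3), 49,000 (Zephyr-1), 48,528 (Zephyr-2), 47,510 (Stratus-4)
First bid not allocated: $44,403.
Allocation: Stratus 4, Zephyr 2.

Stratus 4, Zephyr 2; clearing price $44,403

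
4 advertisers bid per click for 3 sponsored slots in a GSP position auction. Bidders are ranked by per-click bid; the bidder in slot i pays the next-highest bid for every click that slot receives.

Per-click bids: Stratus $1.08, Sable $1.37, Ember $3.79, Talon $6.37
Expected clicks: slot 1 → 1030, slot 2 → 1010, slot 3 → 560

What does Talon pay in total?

Sorting advertisers: $6.37 (Talon) > $3.79 (Ember) > $1.37 (Sable) > $1.08 (Stratus)
Talon holds slot 1 → pays next bid $3.79 × 1030 clicks = $3903.70.

Talon pays $3903.70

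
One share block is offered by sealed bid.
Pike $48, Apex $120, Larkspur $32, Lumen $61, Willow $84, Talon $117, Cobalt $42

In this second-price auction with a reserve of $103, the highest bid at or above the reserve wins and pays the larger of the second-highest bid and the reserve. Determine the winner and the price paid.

Bids ranked: 120 (Apex) > 117 (Talon) > 84 (Willow) > 61 (Lumen) > 48 (Pike) > 42 (Cobalt) > …
Apex has the top bid at or above the reserve ($120).
Second-highest bid $117 exceeds the reserve $103 → payment $117.

Apex pays $117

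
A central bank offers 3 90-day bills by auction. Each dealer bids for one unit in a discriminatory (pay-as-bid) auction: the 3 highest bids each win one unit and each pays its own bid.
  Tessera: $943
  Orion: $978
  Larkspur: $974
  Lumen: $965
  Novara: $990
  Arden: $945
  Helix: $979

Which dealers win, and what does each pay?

Novara $990, Helix $979, Orion $978

Sorting: 990 (Novara), 979 (Helix), 978 (Orion), 974 (Larkspur), 965 (Lumen), …
The 3 highest are Novara, Helix, Orion.
Each winner pays its own bid: Novara $990, Helix $979, Orion $978.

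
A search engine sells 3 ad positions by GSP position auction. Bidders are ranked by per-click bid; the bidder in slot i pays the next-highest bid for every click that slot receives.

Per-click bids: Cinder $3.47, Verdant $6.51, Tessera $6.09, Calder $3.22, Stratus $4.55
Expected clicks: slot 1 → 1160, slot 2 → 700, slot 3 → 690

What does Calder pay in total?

Per-click bids in order: $6.51 (Verdant) > $6.09 (Tessera) > $4.55 (Stratus) > $3.47 (Cinder) > …
Calder ranks below slot 3 → no slot, pays nothing.

Calder pays $0.00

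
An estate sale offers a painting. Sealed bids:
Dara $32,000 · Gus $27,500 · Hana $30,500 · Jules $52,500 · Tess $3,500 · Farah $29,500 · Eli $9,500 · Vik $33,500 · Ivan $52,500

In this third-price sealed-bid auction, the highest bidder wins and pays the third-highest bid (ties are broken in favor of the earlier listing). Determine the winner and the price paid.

Third-price sealed-bid auction: the highest bidder wins and pays the third-highest bid.
Bids ranked: 52,500 (Jules) > 52,500 (Ivan) > 33,500 (Vik) > 32,000 (Dara) > 30,500 (Hana) > 29,500 (Farah) > …
Jules and Ivan tie at $52,500; tie-break gives it to Jules.
Jules wins; payment is bid #3 in the ranking = $33,500.

Jules pays $33,500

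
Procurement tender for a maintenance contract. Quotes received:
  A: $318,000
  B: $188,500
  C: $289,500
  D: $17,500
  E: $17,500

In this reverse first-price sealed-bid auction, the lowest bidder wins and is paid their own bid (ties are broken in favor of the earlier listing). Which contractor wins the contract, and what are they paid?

D is paid $17,500

Reverse first-price sealed-bid auction: the lowest bidder wins and is paid their own bid.
Bids ranked: 17,500 (D) < 17,500 (E) < 188,500 (B) < 289,500 (C) < 318,000 (A)
Tie at $17,500 → D wins by tie-break.
D is lowest → is paid own bid, $17,500.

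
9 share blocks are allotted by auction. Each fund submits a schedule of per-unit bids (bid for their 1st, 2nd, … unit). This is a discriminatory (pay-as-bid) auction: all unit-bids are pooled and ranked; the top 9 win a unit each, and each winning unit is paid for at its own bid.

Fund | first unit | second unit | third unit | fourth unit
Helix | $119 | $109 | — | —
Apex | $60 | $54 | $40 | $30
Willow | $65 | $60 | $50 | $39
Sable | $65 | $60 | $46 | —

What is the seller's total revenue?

All unit-bids, highest first — top 9: 119 (Helix-1), 109 (Helix-2), 65 (Willow-1), 65 (Sable-1), 60 (Apex-1), 60 (Willow-2), 60 (Sable-2), 54 (Apex-2), 50 (Willow-3)
Next rejected bid: $46 (not a price — pay-as-bid).
Each winning unit pays its own bid.
Revenue = 119 + 109 + 65 + 65 + 60 + 60 + 60 + 54 + 50 = $642.

Total revenue: $642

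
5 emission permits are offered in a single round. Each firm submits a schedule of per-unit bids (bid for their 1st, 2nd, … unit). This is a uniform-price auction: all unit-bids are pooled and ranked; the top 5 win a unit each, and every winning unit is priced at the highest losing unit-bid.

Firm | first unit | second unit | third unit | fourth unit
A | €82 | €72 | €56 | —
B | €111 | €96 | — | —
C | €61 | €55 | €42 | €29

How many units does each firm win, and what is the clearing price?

A 2, B 2, C 1; clearing price €56

Merging the schedules and taking the best 5: 111 (B-1), 96 (B-2), 82 (A-1), 72 (A-2), 61 (C-1)
Highest rejected unit-bid = €56.
Allocation: A 2, B 2, C 1.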